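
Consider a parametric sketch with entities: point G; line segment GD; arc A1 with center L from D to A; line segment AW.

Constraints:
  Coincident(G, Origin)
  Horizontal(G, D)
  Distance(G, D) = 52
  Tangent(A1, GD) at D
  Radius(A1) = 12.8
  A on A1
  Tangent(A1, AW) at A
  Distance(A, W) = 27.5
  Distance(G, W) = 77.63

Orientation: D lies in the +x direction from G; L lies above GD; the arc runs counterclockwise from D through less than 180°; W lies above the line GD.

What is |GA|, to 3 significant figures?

65.8

G is at the origin; G and D share the same y with |GD| = 52.0 and D on the +x side, so D = (52.0, 0.00). Since A1 is tangent to GD there, LD ⟂ GD, so L = D + (0, 12.8) = (52.0, 12.8). Since LA ⟂ AW (tangency), |LW| = √(12.8² + 27.5²) = 30.3 regardless of where A sits on A1. So W lies on both circle(G, 77.63) and circle(L, 30.3); the above-GD intersection is W = (67.0, 39.1). A is the foot of the tangent from W: A = (64.8, 11.7).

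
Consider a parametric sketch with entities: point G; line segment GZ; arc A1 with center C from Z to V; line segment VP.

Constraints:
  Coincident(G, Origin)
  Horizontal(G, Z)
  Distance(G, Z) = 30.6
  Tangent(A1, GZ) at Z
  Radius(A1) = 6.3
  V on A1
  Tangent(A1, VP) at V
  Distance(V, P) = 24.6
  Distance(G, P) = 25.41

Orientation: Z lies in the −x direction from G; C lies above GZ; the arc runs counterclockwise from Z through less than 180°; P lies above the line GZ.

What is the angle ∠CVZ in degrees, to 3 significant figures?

62.6°

Checks: |CV| = 6.300 ✓; ∠(CV, VP) = 90.00° ✓; |VP| = 24.60 ✓; |GP| = 25.41 ✓.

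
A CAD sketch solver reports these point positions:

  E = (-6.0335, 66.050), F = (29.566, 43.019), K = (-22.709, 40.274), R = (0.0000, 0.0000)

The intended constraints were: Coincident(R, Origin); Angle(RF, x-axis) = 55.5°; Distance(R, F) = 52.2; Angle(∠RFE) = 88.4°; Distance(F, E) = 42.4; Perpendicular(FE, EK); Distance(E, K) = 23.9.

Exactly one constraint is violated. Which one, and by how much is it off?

Distance(E, K) = 23.9 — off by 6.80.

R = (0.00, 0.00) ✓; RF at 55.50° ✓; |RF| = 52.20 ✓; ∠RFE = 88.40° ✓; |FE| = 42.40 ✓; ∠(FE, EK) = 90.00° ✓; |EK| = 30.70 ✗.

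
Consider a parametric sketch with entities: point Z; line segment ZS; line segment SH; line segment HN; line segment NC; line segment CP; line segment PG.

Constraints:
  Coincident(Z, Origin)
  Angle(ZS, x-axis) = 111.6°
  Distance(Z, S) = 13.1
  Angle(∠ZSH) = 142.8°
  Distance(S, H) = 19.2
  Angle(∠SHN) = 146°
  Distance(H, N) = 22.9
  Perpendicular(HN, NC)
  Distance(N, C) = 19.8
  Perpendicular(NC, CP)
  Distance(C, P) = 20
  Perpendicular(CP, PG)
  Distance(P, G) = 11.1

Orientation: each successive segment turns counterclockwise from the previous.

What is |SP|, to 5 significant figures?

20.887

Z is at the origin; ZS runs at 111.6° with length 13.1, so S = (-4.8224, 12.180). ∠ZSH = 142.8° gives SH at 148.80° from the x-axis; with |SH| = 19.2, H = (-21.245, 22.126). ∠SHN = 146.0° gives HN at -177.20° from the x-axis; with |HN| = 22.9, N = (-44.118, 21.008). HN ⟂ NC, so NC runs at -87.200°; with |NC| = 19.8, C = (-43.151, 1.2312). NC is perpendicular to CP, so CP runs at 2.8000°; with |CP| = 20.0, P = (-23.175, 2.2082). Then |SP| = |P − S| = 20.887.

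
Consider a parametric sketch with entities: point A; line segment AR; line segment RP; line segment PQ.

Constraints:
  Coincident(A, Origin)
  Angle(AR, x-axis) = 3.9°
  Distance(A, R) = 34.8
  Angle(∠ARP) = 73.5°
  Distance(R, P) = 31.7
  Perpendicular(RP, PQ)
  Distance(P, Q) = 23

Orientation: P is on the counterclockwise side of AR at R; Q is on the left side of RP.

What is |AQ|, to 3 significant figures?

24.2

A is at the origin; AR runs at 3.9° with length 34.8, so R = 34.8·(cos 3.9°, sin 3.9°) = (34.7, 2.37). ∠ARP = 73.5°, so RP runs at 3.9° + (180° − 73.5°) = 110° from the x-axis; with |RP| = 31.7, P = R + 31.7·(cos 110°, sin 110°) = (23.7, 32.1). The perpendicularity gives PQ at right angles to RP; with |PQ| = 23.0 on the left of RP, Q = P + 23.0·(-0.937, -0.349) = (2.11, 24.1). Then |AQ| = |Q − A| = 24.2.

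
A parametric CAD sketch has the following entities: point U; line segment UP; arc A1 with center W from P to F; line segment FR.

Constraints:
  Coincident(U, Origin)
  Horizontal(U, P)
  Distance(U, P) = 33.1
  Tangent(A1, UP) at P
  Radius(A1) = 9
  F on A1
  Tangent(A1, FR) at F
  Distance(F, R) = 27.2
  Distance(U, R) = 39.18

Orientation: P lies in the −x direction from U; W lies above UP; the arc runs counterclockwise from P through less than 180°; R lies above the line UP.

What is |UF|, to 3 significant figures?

25.3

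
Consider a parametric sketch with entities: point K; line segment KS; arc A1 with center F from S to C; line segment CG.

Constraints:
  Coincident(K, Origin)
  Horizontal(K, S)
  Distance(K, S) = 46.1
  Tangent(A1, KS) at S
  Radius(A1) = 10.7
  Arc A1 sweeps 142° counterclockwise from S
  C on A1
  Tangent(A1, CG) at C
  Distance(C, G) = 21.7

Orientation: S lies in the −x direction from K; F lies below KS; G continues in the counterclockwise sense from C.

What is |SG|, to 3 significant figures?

34.1

K is at the origin; K and S share the same y with |KS| = 46.1 and S on the −x side, so S = (-46.1, 0.00). Tangency of A1 to KS means the radius FS is perpendicular to KS, so F = S + (0, -10.7) = (-46.1, -10.7). On A1, S sits at bearing 90° from F; a 142° counterclockwise sweep puts C at bearing 232°, so C = F + 10.7·(cos 232°, sin 232°) = (-52.7, -19.1). The tangent condition forces FC to be normal to CG, so CG runs along (−sin 232°, cos 232°); with |CG| = 21.7, G = (-35.6, -32.5). Then |SG| = |G − S| = 34.1.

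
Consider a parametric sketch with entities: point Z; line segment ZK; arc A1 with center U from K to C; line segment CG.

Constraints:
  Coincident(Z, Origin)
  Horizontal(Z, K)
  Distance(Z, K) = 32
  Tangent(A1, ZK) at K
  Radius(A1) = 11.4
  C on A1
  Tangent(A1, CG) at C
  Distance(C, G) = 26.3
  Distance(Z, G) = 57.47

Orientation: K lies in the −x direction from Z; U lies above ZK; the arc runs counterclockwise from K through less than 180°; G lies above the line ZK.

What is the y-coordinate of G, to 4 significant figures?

37.72

Z is at the origin; Z and K share the same y with |ZK| = 32.0 and K on the −x side, so K = (-32.00, 0.000). A1 meets ZK tangentially, so UK is at right angles to ZK, so U = K + (0, 11.4) = (-32.00, 11.40). Since UC ⟂ CG (tangency), |UG| = √(11.4² + 26.3²) = 28.66 regardless of where C sits on A1. So G lies on both circle(Z, 57.47) and circle(U, 28.66); the above-ZK intersection is G = (-43.36, 37.72). C is the foot of the tangent from G: C = (-24.19, 19.71).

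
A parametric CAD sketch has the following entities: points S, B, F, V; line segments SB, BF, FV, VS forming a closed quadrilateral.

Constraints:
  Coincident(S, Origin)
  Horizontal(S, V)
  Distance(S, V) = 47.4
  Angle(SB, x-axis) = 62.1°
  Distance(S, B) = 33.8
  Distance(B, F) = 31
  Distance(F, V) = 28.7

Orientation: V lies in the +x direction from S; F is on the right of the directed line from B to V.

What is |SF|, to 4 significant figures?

18.74

Checks: |BF| = 31.00 ✓; |FV| = 28.70 ✓.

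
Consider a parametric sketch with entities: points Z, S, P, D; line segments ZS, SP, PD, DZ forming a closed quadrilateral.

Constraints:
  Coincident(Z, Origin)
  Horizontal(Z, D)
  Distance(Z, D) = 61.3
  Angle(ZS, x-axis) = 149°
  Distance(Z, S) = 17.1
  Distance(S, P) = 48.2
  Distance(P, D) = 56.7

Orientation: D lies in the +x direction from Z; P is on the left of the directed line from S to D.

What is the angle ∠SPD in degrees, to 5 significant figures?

93.241°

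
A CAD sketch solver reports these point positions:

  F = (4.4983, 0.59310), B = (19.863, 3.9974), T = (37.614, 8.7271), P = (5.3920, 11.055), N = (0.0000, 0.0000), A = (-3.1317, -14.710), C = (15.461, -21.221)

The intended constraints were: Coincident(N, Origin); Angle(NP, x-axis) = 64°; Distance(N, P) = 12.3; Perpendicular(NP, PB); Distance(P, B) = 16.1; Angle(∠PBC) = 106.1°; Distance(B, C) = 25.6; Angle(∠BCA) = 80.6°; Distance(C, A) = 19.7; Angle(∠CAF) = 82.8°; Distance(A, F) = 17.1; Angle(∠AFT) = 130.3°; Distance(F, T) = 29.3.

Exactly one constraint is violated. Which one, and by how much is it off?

Distance(F, T) = 29.3 — off by 4.80.

N = (0.00, 0.00) ✓; NP at 64.00° ✓; |NP| = 12.30 ✓; ∠(NP, PB) = 90.00° ✓; |PB| = 16.10 ✓; ∠PBC = 106.1° ✓; |BC| = 25.60 ✓; ∠BCA = 80.60° ✓; |CA| = 19.70 ✓; ∠CAF = 82.80° ✓; |AF| = 17.10 ✓; ∠AFT = 130.3° ✓; |FT| = 34.10 ✗.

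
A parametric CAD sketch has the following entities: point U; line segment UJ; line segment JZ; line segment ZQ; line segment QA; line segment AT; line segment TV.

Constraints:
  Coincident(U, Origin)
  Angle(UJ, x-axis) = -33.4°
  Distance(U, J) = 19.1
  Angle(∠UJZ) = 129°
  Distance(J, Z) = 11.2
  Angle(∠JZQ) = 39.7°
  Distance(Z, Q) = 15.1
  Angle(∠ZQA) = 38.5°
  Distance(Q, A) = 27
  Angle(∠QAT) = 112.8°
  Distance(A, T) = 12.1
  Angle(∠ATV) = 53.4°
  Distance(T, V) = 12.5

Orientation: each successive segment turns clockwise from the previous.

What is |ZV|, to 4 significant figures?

7.829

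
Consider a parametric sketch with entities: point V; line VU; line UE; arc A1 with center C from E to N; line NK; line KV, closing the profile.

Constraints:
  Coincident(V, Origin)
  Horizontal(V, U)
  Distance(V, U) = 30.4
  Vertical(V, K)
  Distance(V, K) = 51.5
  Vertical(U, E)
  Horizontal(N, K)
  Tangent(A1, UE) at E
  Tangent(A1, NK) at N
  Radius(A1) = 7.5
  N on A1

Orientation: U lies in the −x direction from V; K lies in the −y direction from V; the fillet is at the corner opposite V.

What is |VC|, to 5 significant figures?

49.603

VK is vertical with |VK| = 51.5 and K on the −y side, so K = (0.0000, -51.500). The virtual corner opposite V is at (-30.400, -51.500). The tangent condition forces CE to be normal to UE and tangency of A1 to NK means the radius CN is perpendicular to NK, with radius 7.5, so the center C sits 7.5 in from both sides at C = (-22.900, -44.000). Then |VC| = |C − V| = 49.603.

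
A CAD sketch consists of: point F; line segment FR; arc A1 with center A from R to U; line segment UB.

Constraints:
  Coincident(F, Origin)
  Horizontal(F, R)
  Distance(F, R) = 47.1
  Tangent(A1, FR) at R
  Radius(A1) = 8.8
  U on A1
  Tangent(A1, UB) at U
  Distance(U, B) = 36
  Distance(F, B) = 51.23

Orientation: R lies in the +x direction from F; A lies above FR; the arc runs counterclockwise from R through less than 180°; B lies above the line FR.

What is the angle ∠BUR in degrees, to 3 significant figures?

114°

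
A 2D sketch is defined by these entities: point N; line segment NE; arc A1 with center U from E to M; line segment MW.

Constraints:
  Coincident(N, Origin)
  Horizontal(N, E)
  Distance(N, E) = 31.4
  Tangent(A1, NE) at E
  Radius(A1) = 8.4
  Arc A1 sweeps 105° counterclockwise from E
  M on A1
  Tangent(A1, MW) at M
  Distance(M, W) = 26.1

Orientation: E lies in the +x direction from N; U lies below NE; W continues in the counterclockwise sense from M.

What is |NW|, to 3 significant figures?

46.7

N is at the origin; NE is horizontal with |NE| = 31.4 and E on the +x side, so E = (31.4, 0.00). The tangent condition forces UE to be normal to NE, so U = E + (0, -8.4) = (31.4, -8.40). On A1, E sits at bearing 90° from U; a 105° counterclockwise sweep puts M at bearing 195°, so M = U + 8.4·(cos 195°, sin 195°) = (23.3, -10.6). Tangency of A1 to MW means the radius UM is perpendicular to MW, so MW runs along (−sin 195°, cos 195°); with |MW| = 26.1, W = (30.0, -35.8). Then |NW| = |W − N| = 46.7.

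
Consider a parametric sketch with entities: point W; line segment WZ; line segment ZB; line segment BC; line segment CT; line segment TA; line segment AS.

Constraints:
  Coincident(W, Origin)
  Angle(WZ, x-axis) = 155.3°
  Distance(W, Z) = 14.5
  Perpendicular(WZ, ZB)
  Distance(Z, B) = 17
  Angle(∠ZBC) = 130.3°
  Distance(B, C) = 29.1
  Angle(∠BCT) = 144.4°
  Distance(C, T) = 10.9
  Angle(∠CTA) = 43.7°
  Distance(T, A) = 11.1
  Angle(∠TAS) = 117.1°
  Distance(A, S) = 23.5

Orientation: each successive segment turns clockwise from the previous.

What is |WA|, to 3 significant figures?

30.5

W is at the origin; WZ runs at 155.3° with length 14.5, so Z = (-13.2, 6.06). WZ is perpendicular to ZB, so ZB runs at 65.3°; with |ZB| = 17.0, B = (-6.07, 21.5). ∠ZBC = 130.3° gives BC at 15.6° from the x-axis; with |BC| = 29.1, C = (22.0, 29.3). ∠BCT = 144.4° gives CT at -20.0° from the x-axis; with |CT| = 10.9, T = (32.2, 25.6). ∠CTA = 43.7° gives TA at -156° from the x-axis; with |TA| = 11.1, A = (22.0, 21.1). Then |WA| = |A − W| = 30.5.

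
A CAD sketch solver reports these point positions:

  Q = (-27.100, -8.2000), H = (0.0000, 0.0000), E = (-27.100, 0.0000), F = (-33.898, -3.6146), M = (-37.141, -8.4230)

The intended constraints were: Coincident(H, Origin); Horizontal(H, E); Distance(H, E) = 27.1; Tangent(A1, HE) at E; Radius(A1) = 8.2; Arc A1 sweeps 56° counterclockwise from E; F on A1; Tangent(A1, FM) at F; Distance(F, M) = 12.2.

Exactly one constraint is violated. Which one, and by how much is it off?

Distance(F, M) = 12.2 — off by 6.40.

H = (0.00, 0.00) ✓; H.y = 0.00, E.y = 0.00 ✓; |HE| = 27.10 ✓; ∠(QE, EH) = 90.00° ✓; |QE| = 8.200 ✓; bearing(Q→F) − bearing(Q→E) = 56.00° ✓; |QF| = 8.200 ✓; ∠(QF, FM) = 90.00° ✓; |FM| = 5.800 ✗.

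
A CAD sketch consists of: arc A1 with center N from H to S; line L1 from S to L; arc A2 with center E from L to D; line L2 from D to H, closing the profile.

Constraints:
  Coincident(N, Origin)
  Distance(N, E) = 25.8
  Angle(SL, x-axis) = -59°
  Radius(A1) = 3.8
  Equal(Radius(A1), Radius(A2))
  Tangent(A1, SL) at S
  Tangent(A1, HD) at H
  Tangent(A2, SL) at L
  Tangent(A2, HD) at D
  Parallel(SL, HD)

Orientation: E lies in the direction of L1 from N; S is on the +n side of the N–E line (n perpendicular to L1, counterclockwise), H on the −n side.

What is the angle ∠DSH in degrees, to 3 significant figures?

73.6°

The slot axis is L1's direction at -59.0°, so u = (cos -59.0°, sin -59.0°) = (0.515, -0.857) and n = (−sin -59.0°, cos -59.0°) = (0.857, 0.515). N is at the origin and E lies 25.8 along u from N, so E = 25.8·u = (13.3, -22.1). Tangency of A1 to both parallel lines with radius 3.8 puts S and H at N ± 3.8·n: S = (3.26, 1.96), H = (-3.26, -1.96). Equal radii place L and D the same way about E: L = E + 3.8·n = (16.5, -20.2), D = E − 3.8·n = (10.0, -24.1). Then cos ∠DSH = SD·SH / (|SD||SH|), giving 73.6°.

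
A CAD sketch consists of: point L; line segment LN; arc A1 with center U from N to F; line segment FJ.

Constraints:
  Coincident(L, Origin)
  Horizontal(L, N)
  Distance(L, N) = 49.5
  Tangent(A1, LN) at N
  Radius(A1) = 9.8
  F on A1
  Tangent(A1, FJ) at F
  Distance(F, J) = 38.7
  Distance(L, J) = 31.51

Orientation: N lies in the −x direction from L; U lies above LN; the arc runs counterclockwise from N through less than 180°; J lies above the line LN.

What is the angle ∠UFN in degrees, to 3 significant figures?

69.2°

Checks: |UF| = 9.800 ✓; ∠(UF, FJ) = 90.00° ✓; |FJ| = 38.70 ✓; |LJ| = 31.51 ✓.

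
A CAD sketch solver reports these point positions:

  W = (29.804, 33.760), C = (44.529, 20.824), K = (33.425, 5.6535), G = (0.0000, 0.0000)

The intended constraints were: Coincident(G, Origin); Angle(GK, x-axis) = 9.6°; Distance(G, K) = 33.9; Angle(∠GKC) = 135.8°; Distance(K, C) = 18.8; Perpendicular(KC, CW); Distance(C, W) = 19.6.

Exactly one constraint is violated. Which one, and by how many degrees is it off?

Perpendicular(KC, CW) — off by 5.10°.

G = (0.00, 0.00) ✓; GK at 9.600° ✓; |GK| = 33.90 ✓; ∠GKC = 135.8° ✓; |KC| = 18.80 ✓; ∠(KC, CW) = 84.90° ✗; |CW| = 19.60 ✓.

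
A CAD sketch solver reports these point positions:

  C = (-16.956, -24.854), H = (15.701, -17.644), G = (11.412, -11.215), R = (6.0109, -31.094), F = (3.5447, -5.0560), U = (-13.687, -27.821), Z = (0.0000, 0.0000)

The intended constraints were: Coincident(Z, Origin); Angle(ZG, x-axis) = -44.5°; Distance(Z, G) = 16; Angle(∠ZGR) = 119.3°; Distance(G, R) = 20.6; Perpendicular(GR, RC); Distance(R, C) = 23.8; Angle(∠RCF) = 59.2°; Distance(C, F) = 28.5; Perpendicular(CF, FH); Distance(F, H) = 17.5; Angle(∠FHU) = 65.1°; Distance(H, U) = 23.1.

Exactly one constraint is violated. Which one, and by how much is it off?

Distance(H, U) = 23.1 — off by 8.00.

Z = (0.00, 0.00) ✓; ZG at -44.50° ✓; |ZG| = 16.00 ✓; ∠ZGR = 119.3° ✓; |GR| = 20.60 ✓; ∠(GR, RC) = 90.00° ✓; |RC| = 23.80 ✓; ∠RCF = 59.20° ✓; |CF| = 28.50 ✓; ∠(CF, FH) = 90.00° ✓; |FH| = 17.50 ✓; ∠FHU = 65.10° ✓; |HU| = 31.10 ✗.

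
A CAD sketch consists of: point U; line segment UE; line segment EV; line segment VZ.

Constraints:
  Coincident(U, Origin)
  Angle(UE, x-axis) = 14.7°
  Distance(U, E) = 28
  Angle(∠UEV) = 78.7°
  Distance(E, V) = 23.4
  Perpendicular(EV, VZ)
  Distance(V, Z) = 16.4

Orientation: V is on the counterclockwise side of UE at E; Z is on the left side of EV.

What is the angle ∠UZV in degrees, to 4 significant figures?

121.7°

U is at the origin; UE runs at 14.7° with length 28.0, so E = 28.0·(cos 14.7°, sin 14.7°) = (27.08, 7.105). ∠UEV = 78.7°, so EV runs at 14.7° + (180° − 78.7°) = 116.0° from the x-axis; with |EV| = 23.4, V = E + 23.4·(cos 116.0°, sin 116.0°) = (16.83, 28.14). The perpendicularity gives VZ at right angles to EV; with |VZ| = 16.4 on the left of EV, Z = V + 16.4·(-0.8988, -0.4384) = (2.085, 20.95). Then cos ∠UZV = ZU·ZV / (|ZU||ZV|), giving 121.7°.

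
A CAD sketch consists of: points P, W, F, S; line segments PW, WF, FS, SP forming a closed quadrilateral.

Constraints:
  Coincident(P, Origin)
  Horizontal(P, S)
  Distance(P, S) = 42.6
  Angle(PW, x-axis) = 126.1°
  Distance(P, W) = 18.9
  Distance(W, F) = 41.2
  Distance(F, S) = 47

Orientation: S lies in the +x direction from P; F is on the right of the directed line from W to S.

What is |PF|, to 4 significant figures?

23.85

Checks: |WF| = 41.20 ✓; |FS| = 47.00 ✓.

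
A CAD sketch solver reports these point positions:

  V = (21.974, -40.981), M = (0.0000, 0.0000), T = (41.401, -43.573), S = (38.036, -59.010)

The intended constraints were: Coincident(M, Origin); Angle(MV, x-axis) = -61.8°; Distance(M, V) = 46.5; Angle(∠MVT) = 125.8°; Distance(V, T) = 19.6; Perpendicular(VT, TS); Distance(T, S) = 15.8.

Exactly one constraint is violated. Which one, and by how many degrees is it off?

Perpendicular(VT, TS) — off by 4.70°.

M = (0.00, 0.00) ✓; MV at -61.80° ✓; |MV| = 46.50 ✓; ∠MVT = 125.8° ✓; |VT| = 19.60 ✓; ∠(VT, TS) = 94.70° ✗; |TS| = 15.80 ✓.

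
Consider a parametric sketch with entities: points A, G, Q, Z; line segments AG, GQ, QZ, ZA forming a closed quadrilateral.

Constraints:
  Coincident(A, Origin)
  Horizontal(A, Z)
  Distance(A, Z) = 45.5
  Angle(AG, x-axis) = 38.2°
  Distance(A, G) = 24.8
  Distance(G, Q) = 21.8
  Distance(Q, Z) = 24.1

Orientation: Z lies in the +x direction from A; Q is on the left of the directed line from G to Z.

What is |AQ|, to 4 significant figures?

46.12

Checks: |GQ| = 21.80 ✓; |QZ| = 24.10 ✓.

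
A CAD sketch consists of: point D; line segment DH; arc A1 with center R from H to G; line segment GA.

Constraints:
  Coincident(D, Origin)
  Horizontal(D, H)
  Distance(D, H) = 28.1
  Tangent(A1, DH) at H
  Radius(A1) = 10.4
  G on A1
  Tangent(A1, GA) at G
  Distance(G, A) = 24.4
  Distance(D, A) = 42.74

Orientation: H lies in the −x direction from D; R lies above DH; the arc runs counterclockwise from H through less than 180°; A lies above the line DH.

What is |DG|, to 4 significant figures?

21.75

Checks: ∠(RH, HD) = 90.00° ✓; |RH| = 10.40 ✓; |RG| = 10.40 ✓; ∠(RG, GA) = 90.00° ✓; |GA| = 24.40 ✓; |DA| = 42.74 ✓.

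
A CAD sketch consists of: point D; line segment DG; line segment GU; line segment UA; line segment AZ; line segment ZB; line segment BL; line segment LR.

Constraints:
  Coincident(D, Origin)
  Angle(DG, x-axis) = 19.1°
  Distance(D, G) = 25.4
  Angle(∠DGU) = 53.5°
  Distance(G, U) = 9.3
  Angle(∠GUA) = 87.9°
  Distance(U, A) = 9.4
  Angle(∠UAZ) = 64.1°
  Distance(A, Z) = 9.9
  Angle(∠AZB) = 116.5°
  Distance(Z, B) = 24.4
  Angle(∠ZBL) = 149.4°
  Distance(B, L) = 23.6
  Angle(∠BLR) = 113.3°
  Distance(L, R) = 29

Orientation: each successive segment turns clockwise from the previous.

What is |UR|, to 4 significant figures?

48.08

∠ZBL = 149.4° gives BL at -49.50° from the x-axis; with |BL| = 23.6, L = (57.82, -16.32). ∠BLR = 113.3° gives LR at -116.2° from the x-axis; with |LR| = 29.0, R = (45.02, -42.34). Then |UR| = |R − U| = 48.08.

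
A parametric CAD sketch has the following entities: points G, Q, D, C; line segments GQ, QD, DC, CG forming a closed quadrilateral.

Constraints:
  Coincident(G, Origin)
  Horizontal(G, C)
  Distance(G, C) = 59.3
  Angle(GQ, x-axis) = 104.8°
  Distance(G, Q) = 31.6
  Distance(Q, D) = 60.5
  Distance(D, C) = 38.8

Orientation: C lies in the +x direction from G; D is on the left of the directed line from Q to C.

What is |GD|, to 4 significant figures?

64.43

Checks: |GC| = 59.30 ✓; |GQ| = 31.60 ✓; |QD| = 60.50 ✓; |DC| = 38.80 ✓.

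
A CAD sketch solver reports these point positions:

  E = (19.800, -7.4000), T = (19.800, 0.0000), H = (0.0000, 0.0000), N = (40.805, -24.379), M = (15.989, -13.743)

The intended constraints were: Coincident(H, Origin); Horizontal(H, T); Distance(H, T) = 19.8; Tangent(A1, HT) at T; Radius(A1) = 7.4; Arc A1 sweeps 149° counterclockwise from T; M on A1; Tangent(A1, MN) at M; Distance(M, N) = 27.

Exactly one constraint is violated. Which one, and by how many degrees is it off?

Tangent(A1, MN) at M — off by 7.80°.

H = (0.00, 0.00) ✓; H.y = 0.00, T.y = 0.00 ✓; |HT| = 19.80 ✓; ∠(ET, TH) = 90.00° ✓; |ET| = 7.400 ✓; bearing(E→M) − bearing(E→T) = 149.0° ✓; |EM| = 7.400 ✓; ∠(EM, MN) = 82.20° ✗; |MN| = 27.00 ✓.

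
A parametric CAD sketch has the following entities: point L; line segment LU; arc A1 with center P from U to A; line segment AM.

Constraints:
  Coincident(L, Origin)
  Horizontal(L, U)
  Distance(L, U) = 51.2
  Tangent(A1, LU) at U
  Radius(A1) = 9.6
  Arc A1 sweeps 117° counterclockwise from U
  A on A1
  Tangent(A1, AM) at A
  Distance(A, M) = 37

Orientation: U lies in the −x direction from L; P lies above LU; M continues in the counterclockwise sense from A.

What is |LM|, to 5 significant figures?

75.734

L is at the origin; L and U share the same y with |LU| = 51.2 and U on the −x side, so U = (-51.200, 0.0000). Since A1 is tangent to LU there, PU ⟂ LU, so P = U + (0, 9.6) = (-51.200, 9.6000). On A1, U sits at bearing -90° from P; a 117° counterclockwise sweep puts A at bearing 27°, so A = P + 9.6·(cos 27°, sin 27°) = (-42.646, 13.958). Since A1 is tangent to AM there, PA ⟂ AM, so AM runs along (−sin 27°, cos 27°); with |AM| = 37.0, M = (-59.444, 46.926). Then |LM| = |M − L| = 75.734.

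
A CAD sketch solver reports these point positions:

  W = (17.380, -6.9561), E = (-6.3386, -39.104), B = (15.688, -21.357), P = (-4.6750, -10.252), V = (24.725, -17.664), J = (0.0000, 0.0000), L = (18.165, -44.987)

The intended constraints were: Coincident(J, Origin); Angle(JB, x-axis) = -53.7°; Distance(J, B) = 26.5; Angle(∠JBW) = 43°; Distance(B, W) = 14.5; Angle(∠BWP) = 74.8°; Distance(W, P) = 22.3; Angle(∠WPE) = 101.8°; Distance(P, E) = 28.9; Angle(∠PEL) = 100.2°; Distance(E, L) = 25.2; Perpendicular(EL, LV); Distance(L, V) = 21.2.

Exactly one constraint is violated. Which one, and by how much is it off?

Distance(L, V) = 21.2 — off by 6.90.

J = (0.00, 0.00) ✓; JB at -53.70° ✓; |JB| = 26.50 ✓; ∠JBW = 43.00° ✓; |BW| = 14.50 ✓; ∠BWP = 74.80° ✓; |WP| = 22.30 ✓; ∠WPE = 101.8° ✓; |PE| = 28.90 ✓; ∠PEL = 100.2° ✓; |EL| = 25.20 ✓; ∠(EL, LV) = 90.00° ✓; |LV| = 28.10 ✗.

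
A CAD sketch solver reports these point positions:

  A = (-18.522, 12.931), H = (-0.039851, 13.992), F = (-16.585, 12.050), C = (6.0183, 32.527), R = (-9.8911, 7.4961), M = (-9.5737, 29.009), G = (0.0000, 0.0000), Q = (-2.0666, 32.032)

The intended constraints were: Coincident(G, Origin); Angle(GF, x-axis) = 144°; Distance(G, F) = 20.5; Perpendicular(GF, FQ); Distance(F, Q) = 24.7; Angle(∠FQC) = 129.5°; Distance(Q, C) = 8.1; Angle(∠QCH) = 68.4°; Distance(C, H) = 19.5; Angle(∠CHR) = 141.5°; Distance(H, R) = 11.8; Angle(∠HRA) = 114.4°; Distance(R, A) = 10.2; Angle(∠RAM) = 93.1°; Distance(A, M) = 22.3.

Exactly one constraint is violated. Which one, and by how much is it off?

Distance(A, M) = 22.3 — off by 3.90.

G = (0.00, 0.00) ✓; GF at 144.0° ✓; |GF| = 20.50 ✓; ∠(GF, FQ) = 90.00° ✓; |FQ| = 24.70 ✓; ∠FQC = 129.5° ✓; |QC| = 8.100 ✓; ∠QCH = 68.40° ✓; |CH| = 19.50 ✓; ∠CHR = 141.5° ✓; |HR| = 11.80 ✓; ∠HRA = 114.4° ✓; |RA| = 10.20 ✓; ∠RAM = 93.10° ✓; |AM| = 18.40 ✗.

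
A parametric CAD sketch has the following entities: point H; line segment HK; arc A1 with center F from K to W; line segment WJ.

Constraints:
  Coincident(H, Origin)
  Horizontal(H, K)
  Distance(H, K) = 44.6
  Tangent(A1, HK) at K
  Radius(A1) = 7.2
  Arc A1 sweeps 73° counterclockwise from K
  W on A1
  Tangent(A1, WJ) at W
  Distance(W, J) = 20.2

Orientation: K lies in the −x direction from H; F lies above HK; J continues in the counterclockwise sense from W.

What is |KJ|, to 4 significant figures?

27.56

H is at the origin; HK is horizontal with |HK| = 44.6 and K on the −x side, so K = (-44.60, 0.000). The tangent condition forces FK to be normal to HK, so F = K + (0, 7.2) = (-44.60, 7.200). On A1, K sits at bearing -90° from F; a 73° counterclockwise sweep puts W at bearing -17°, so W = F + 7.2·(cos -17°, sin -17°) = (-37.71, 5.095). A1 meets WJ tangentially, so FW is at right angles to WJ, so WJ runs along (−sin -17°, cos -17°); with |WJ| = 20.2, J = (-31.81, 24.41). Then |KJ| = |J − K| = 27.56.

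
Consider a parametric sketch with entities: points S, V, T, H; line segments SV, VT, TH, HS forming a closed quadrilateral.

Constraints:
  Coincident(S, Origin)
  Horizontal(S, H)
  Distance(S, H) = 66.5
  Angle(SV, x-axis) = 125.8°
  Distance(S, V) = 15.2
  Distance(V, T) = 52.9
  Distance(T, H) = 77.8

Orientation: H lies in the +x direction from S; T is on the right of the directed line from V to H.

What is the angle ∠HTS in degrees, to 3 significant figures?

58.7°

S is at the origin; SH is horizontal with |SH| = 66.5 and H in +x, so H = (66.5, 0). SV runs at 125.8° with |SV| = 15.2, so V = (-8.89, 12.3). T is determined by |VT| = 52.9 and |TH| = 77.8 together: it lies at the intersection of circle(V, 52.9) and circle(H, 77.8). With |VH| = 76.4, the foot of the radical line on VH is 16.9 from V and the perpendicular offset is √(52.9² − 16.9²) = 50.1. Taking the right-of-VH solution: T = (-0.307, -39.9).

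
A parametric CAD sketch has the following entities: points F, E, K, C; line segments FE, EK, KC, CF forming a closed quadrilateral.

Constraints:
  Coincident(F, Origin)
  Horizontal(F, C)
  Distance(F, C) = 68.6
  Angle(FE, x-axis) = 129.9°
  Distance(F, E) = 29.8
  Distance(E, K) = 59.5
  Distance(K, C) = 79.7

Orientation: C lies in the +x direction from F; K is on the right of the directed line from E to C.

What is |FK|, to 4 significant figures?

34.64

Checks: |EK| = 59.50 ✓; |KC| = 79.70 ✓.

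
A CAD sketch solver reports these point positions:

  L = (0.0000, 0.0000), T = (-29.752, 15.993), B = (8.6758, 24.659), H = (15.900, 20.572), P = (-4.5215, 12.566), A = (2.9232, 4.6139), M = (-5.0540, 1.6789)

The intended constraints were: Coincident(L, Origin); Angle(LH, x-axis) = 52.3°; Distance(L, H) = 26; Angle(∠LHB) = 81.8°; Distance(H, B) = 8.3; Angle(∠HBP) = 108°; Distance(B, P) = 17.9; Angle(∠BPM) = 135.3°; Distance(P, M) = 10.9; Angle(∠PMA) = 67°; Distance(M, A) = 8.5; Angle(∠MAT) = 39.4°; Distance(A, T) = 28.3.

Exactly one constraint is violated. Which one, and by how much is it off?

Distance(A, T) = 28.3 — off by 6.30.

L = (0.00, 0.00) ✓; LH at 52.30° ✓; |LH| = 26.00 ✓; ∠LHB = 81.80° ✓; |HB| = 8.300 ✓; ∠HBP = 108.0° ✓; |BP| = 17.90 ✓; ∠BPM = 135.3° ✓; |PM| = 10.90 ✓; ∠PMA = 67.00° ✓; |MA| = 8.500 ✓; ∠MAT = 39.40° ✓; |AT| = 34.60 ✗.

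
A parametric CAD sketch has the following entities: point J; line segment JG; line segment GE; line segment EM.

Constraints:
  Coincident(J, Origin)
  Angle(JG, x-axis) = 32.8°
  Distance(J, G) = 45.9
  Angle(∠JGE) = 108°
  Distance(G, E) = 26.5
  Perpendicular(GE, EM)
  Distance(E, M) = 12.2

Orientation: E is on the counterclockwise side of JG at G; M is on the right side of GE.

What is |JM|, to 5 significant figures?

69.100

J is at the origin; JG runs at 32.8° with length 45.9, so G = 45.9·(cos 32.8°, sin 32.8°) = (38.582, 24.864). ∠JGE = 108.0°, so GE runs at 32.8° + (180° − 108.0°) = 104.80° from the x-axis; with |GE| = 26.5, E = G + 26.5·(cos 104.80°, sin 104.80°) = (31.813, 50.485). The perpendicularity gives EM at right angles to GE; with |EM| = 12.2 on the right of GE, M = E + 12.2·(0.96682, 0.25545) = (43.608, 53.602). Then |JM| = |M − J| = 69.100.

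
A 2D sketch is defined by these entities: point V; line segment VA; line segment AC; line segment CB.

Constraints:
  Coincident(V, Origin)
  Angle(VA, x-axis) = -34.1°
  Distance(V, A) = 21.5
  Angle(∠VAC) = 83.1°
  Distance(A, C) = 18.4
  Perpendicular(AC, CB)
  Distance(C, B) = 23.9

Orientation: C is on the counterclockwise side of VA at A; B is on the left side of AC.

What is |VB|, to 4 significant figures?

16.02

V is at the origin; VA runs at -34.1° with length 21.5, so A = 21.5·(cos -34.1°, sin -34.1°) = (17.80, -12.05). ∠VAC = 83.1°, so AC runs at -34.1° + (180° − 83.1°) = 62.80° from the x-axis; with |AC| = 18.4, C = A + 18.4·(cos 62.80°, sin 62.80°) = (26.21, 4.312). AC ⟂ CB; with |CB| = 23.9 on the left of AC, B = C + 23.9·(-0.8894, 0.4571) = (4.957, 15.24). Then |VB| = |B − V| = 16.02.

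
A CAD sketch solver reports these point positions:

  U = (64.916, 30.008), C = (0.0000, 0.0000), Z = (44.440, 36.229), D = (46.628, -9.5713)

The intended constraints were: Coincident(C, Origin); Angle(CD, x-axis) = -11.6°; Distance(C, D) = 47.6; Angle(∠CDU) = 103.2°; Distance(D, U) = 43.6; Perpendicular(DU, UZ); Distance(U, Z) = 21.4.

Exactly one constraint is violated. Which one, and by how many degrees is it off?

Perpendicular(DU, UZ) — off by 7.90°.

C = (0.00, 0.00) ✓; CD at -11.60° ✓; |CD| = 47.60 ✓; ∠CDU = 103.2° ✓; |DU| = 43.60 ✓; ∠(DU, UZ) = 97.90° ✗; |UZ| = 21.40 ✓.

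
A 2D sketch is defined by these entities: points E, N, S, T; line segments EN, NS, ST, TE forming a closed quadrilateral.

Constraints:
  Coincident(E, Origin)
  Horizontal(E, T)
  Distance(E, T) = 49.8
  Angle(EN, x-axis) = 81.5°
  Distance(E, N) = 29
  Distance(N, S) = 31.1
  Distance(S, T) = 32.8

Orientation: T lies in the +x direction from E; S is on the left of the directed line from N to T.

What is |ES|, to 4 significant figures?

46.04

Checks: |NS| = 31.10 ✓; |ST| = 32.80 ✓.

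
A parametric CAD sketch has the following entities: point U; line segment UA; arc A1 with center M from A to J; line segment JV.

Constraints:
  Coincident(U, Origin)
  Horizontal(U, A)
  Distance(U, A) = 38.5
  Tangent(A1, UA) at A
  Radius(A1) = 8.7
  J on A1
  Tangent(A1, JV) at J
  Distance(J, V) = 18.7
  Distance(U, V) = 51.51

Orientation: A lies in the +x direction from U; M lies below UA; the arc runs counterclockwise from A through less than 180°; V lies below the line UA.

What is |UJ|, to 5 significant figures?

34.428

Checks: |MJ| = 8.700 ✓; ∠(MJ, JV) = 90.00° ✓; |JV| = 18.70 ✓; |UV| = 51.51 ✓.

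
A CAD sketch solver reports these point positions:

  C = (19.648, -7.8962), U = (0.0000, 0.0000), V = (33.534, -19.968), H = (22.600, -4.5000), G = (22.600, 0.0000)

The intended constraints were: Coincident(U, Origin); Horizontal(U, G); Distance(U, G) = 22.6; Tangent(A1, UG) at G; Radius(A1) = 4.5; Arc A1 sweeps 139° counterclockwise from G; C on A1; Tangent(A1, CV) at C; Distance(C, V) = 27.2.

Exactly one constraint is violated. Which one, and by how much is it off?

Distance(C, V) = 27.2 — off by 8.80.

U = (0.00, 0.00) ✓; U.y = 0.00, G.y = 0.00 ✓; |UG| = 22.60 ✓; ∠(HG, GU) = 90.00° ✓; |HG| = 4.500 ✓; bearing(H→C) − bearing(H→G) = 139.0° ✓; |HC| = 4.500 ✓; ∠(HC, CV) = 90.00° ✓; |CV| = 18.40 ✗.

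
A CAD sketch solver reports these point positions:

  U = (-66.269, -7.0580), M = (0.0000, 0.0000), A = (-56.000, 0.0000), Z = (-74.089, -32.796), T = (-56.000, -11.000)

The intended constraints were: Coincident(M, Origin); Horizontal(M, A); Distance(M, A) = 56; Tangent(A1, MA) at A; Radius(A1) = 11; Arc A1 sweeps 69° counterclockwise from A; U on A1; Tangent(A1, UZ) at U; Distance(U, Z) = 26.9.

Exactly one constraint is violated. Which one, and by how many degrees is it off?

Tangent(A1, UZ) at U — off by 4.10°.

M = (0.00, 0.00) ✓; M.y = 0.00, A.y = 0.00 ✓; |MA| = 56.00 ✓; ∠(TA, AM) = 90.00° ✓; |TA| = 11.00 ✓; bearing(T→U) − bearing(T→A) = 69.00° ✓; |TU| = 11.00 ✓; ∠(TU, UZ) = 85.90° ✗; |UZ| = 26.90 ✓.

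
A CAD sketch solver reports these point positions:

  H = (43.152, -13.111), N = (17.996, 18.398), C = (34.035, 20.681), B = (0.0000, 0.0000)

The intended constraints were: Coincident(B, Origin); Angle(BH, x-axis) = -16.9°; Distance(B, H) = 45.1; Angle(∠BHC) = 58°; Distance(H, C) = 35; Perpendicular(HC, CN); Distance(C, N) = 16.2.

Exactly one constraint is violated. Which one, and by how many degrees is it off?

Perpendicular(HC, CN) — off by 7.00°.

B = (0.00, 0.00) ✓; BH at -16.90° ✓; |BH| = 45.10 ✓; ∠BHC = 58.00° ✓; |HC| = 35.00 ✓; ∠(HC, CN) = 83.00° ✗; |CN| = 16.20 ✓.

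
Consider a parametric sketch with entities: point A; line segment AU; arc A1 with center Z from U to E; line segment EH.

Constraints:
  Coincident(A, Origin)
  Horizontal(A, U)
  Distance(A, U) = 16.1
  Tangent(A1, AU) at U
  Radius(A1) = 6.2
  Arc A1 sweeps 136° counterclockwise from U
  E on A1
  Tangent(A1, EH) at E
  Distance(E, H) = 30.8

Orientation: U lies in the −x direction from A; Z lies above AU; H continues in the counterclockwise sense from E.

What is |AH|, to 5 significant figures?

46.691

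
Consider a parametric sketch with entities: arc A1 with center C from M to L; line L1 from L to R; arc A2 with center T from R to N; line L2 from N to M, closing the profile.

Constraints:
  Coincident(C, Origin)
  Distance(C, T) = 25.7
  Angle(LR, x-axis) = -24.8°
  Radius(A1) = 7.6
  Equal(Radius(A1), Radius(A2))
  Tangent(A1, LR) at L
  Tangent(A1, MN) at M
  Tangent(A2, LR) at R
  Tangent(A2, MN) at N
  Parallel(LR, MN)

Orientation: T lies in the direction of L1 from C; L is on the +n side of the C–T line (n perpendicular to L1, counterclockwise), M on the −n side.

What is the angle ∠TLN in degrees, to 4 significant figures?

14.13°

Tangency of A1 to both parallel lines with radius 7.6 puts L and M at C ± 7.6·n: L = (3.188, 6.899), M = (-3.188, -6.899). Equal radii place R and N the same way about T: R = T + 7.6·n = (26.52, -3.881), N = T − 7.6·n = (20.14, -17.68). Then cos ∠TLN = LT·LN / (|LT||LN|), giving 14.13°.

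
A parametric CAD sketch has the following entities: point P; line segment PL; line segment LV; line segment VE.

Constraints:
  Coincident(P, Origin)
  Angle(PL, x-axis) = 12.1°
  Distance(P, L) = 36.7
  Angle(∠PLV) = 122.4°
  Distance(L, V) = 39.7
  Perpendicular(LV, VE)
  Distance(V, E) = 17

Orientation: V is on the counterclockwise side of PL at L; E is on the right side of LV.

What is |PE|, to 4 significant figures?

76.33

P is at the origin; PL runs at 12.1° with length 36.7, so L = 36.7·(cos 12.1°, sin 12.1°) = (35.88, 7.693). ∠PLV = 122.4°, so LV runs at 12.1° + (180° − 122.4°) = 69.70° from the x-axis; with |LV| = 39.7, V = L + 39.7·(cos 69.70°, sin 69.70°) = (49.66, 44.93). LV is perpendicular to VE; with |VE| = 17.0 on the right of LV, E = V + 17.0·(0.9379, -0.3469) = (65.60, 39.03). Then |PE| = |E − P| = 76.33.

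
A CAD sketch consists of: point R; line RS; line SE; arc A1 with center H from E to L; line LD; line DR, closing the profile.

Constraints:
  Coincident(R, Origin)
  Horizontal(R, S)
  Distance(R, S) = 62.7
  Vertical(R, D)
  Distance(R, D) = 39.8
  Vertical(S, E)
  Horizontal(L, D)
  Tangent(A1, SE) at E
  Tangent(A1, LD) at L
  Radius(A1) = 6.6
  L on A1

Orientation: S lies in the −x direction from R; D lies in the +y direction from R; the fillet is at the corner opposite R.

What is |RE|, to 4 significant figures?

70.95

The virtual corner opposite R is at (-62.70, 39.80). Tangency of A1 to SE means the radius HE is perpendicular to SE and A1 meets LD tangentially, so HL is at right angles to LD, with radius 6.6, so the center H sits 6.6 in from both sides at H = (-56.10, 33.20). That places the tangent points at E = (-62.70, 33.20) on SE and L = (-56.10, 39.80) on LD. Then |RE| = |E − R| = 70.95.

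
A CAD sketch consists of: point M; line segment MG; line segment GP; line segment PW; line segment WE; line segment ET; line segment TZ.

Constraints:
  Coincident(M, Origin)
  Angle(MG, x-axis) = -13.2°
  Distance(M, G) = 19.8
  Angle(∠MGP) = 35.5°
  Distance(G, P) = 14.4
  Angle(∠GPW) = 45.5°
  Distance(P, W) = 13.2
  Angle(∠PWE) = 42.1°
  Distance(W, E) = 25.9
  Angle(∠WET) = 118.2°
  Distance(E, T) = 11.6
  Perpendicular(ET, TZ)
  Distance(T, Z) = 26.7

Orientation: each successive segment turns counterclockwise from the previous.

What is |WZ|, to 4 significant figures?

24.15

M is at the origin; MG runs at -13.2° with length 19.8, so G = (19.28, -4.521). ∠MGP = 35.5° gives GP at 131.3° from the x-axis; with |GP| = 14.4, P = (9.773, 6.297). ∠GPW = 45.5° gives PW at -94.20° from the x-axis; with |PW| = 13.2, W = (8.806, -6.868). ∠PWE = 42.1° gives WE at 43.70° from the x-axis; with |WE| = 25.9, E = (27.53, 11.03). ∠WET = 118.2° gives ET at 105.5° from the x-axis; with |ET| = 11.6, T = (24.43, 22.20). The perpendicularity gives TZ at right angles to ET, so TZ runs at -164.5°; with |TZ| = 26.7, Z = (-1.298, 15.07). Then |WZ| = |Z − W| = 24.15.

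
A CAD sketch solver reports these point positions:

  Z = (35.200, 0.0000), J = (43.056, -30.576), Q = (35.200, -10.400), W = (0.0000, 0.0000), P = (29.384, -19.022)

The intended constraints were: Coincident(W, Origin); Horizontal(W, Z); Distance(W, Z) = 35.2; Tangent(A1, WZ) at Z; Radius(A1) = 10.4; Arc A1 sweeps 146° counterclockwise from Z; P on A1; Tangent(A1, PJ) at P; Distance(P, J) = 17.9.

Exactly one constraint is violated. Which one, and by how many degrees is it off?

Tangent(A1, PJ) at P — off by 6.20°.

W = (0.00, 0.00) ✓; W.y = 0.00, Z.y = 0.00 ✓; |WZ| = 35.20 ✓; ∠(QZ, ZW) = 90.00° ✓; |QZ| = 10.40 ✓; bearing(Q→P) − bearing(Q→Z) = 146.0° ✓; |QP| = 10.40 ✓; ∠(QP, PJ) = 96.20° ✗; |PJ| = 17.90 ✓.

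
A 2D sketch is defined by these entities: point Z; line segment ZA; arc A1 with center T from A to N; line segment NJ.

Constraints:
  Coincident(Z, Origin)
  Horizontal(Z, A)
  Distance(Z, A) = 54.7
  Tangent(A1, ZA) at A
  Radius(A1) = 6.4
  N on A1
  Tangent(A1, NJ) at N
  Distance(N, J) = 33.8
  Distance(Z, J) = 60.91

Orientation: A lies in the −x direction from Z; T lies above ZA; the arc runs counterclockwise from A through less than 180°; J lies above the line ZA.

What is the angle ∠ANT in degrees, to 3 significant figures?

46.8°

Z is at the origin; ZA is horizontal with |ZA| = 54.7 and A on the −x side, so A = (-54.7, 0.00). The tangent condition forces TA to be normal to ZA, so T = A + (0, 6.4) = (-54.7, 6.40). Since TN ⟂ NJ (tangency), |TJ| = √(6.4² + 33.8²) = 34.4 regardless of where N sits on A1. So J lies on both circle(Z, 60.91) and circle(T, 34.4); the above-ZA intersection is J = (-46.2, 39.7). N is the foot of the tangent from J: N = (-48.3, 5.99).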